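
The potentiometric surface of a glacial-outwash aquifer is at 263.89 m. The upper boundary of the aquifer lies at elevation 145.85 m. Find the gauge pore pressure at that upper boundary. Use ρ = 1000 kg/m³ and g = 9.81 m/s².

P ≈ 1160 kPa

Pressure head at the aquifer top: ψ = h − z = 263.89 − 145.85 = 118.04 m.
P = ρgψ = 1000 × 9.81 × 118.04 = 1157972 Pa ≈ 1160 kPa.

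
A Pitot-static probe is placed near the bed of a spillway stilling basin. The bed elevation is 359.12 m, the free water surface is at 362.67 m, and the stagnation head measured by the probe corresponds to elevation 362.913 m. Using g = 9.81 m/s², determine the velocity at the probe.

v ≈ 2.18 m/s

Near the bed, under hydrostatic conditions, the piezometric head (z + ψ) equals the free-surface elevation, 362.67 m.
Velocity head = total − piezometric = 362.913 − 362.67 = 0.243 m.
v = √(2g·h_v) = √(2 × 9.81 × 0.243) = 2.18 m/s.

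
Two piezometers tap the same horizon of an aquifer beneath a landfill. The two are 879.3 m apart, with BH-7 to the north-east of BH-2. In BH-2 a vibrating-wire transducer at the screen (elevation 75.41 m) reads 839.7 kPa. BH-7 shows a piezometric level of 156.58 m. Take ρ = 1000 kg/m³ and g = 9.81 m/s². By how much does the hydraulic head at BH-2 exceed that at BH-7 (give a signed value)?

Δh ≈ 4.43 m

Pressure head at BH-2: ψ = P/(ρg) = 839.7×1000 / (1000 × 9.81) = 85.60 m.
Total head at BH-2: h = z + ψ = 75.41 + 85.60 = 161.01 m.
Total head at BH-7: h = 156.58 m (water level in the piezometer is the total head).
Head difference: h(BH-2) − h(BH-7) = 161.01 − 156.58 = 4.43 m.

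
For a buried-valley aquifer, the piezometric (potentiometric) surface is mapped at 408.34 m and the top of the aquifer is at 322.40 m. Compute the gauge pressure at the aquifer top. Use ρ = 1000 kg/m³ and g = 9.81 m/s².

Pressure head at the aquifer top: ψ = h − z = 408.34 − 322.40 = 85.94 m.
P = ρgψ = 1000 × 9.81 × 85.94 = 843071 Pa ≈ 843 kPa.

P ≈ 843 kPa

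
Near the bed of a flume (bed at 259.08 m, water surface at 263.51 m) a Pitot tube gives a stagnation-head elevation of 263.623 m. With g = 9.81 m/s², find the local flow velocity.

Near the bed, under hydrostatic conditions, the piezometric head (z + ψ) equals the free-surface elevation, 263.51 m.
Velocity head = total − piezometric = 263.623 − 263.51 = 0.113 m.
v = √(2g·h_v) = √(2 × 9.81 × 0.113) = 1.49 m/s.

v ≈ 1.49 m/s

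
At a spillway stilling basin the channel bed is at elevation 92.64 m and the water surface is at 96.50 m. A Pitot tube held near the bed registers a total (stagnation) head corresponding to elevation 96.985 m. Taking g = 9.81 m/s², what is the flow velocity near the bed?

v ≈ 3.08 m/s

Near the bed, under hydrostatic conditions, the piezometric head (z + ψ) equals the free-surface elevation, 96.50 m.
Velocity head = total − piezometric = 96.985 − 96.50 = 0.485 m.
v = √(2g·h_v) = √(2 × 9.81 × 0.485) = 3.08 m/s.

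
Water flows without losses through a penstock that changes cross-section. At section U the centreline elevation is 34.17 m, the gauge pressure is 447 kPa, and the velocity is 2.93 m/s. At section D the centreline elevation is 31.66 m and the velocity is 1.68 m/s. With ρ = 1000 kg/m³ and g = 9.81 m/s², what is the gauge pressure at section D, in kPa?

Pressure head at U: ψ₁ = P₁/(ρg) = 447×1000 / (1000 × 9.81) = 45.57 m.
Velocity heads: v₁²/2g = 2.93²/19.62 = 0.438 m; v₂²/2g = 1.68²/19.62 = 0.144 m.
Total head H = z₁ + ψ₁ + v₁²/2g = 34.17 + 45.57 + 0.438 = 80.18 m.
ψ₂ = H − z₂ − v₂²/2g = 80.18 − 31.66 − 0.144 = 48.38 m.
P₂ = ρgψ₂ = 1000 × 9.81 × 48.38 ≈ 475 kPa.

P₂ ≈ 475 kPa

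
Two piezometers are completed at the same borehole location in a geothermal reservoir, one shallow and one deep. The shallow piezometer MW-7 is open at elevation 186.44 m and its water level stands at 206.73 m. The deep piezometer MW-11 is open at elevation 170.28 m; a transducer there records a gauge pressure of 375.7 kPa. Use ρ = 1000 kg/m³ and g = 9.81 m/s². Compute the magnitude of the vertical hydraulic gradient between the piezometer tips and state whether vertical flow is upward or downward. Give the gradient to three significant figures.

Total head at MW-7: h = 206.73 m (water level in the standpipe).
Pressure head at MW-11: ψ = P/(ρg) = 375.7×1000 / (1000 × 9.81) = 38.30 m.
Total head at MW-11: h = z + ψ = 170.28 + 38.30 = 208.58 m.
Δh = h(MW-7) − h(MW-11) = 206.73 − 208.58 = -1.85 m.
Vertical separation Δz = 186.44 − 170.28 = 16.16 m.
|i_v| = |Δh| / Δz = 1.85 / 16.16 = 0.114.
Head is higher in the deep piezometer, so vertical flow is upward (discharge condition).

|i_v| ≈ 0.114; vertical flow is upward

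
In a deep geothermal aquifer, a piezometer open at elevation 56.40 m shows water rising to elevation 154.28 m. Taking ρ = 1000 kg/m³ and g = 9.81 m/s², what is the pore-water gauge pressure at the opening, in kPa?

Pressure head ψ = h − z = 154.28 − 56.40 = 97.88 m.
P = ρgψ = 1000 × 9.81 × 97.88 = 960203 Pa ≈ 960 kPa.

P ≈ 960 kPa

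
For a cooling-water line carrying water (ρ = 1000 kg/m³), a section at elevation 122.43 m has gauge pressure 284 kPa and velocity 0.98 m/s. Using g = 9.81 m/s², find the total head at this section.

Pressure head ψ = P/(ρg) = 284×1000 / (1000 × 9.81) = 28.95 m.
Velocity head = v²/(2g) = 0.98² / (2 × 9.81) = 0.049 m.
h = z + ψ + v²/(2g) = 122.43 + 28.95 + 0.049 = 151.43 m.

h ≈ 151.43 m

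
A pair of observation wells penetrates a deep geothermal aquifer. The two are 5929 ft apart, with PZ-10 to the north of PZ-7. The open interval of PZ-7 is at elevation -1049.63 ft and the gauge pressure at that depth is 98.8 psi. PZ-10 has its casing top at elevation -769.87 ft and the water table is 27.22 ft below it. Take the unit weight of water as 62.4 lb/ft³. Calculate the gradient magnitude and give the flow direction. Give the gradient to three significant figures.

Pressure head at PZ-7: ψ = 144·P/γ = 144 × 98.8 / 62.4 = 228.00 ft.
Total head at PZ-7: h = z + ψ = -1049.63 + 228.00 = -821.63 ft.
Total head at PZ-10: h = -769.87 − 27.22 = -797.09 ft.
Head difference: h(PZ-7) − h(PZ-10) = -821.63 − (-797.09) = -24.54 ft.
Hydraulic gradient: i = |Δh| / L = 24.54 / 5929 = 0.00414.
Flow is from higher to lower head: from PZ-10 toward PZ-7, i.e. toward the south.

i ≈ 0.00414; groundwater flows toward the south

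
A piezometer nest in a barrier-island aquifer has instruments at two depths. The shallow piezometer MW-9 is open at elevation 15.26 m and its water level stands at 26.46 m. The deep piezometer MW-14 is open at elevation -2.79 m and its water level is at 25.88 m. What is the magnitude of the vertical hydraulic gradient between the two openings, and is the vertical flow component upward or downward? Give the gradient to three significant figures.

Total head at MW-9: h = 26.46 m (water level in the standpipe).
Total head at MW-14: h = 25.88 m.
Δh = h(MW-9) − h(MW-14) = 26.46 − 25.88 = 0.58 m.
Vertical separation Δz = 15.26 − (-2.79) = 18.05 m.
|i_v| = |Δh| / Δz = 0.58 / 18.05 = 0.0321.
Head is higher in the shallow piezometer, so vertical flow is downward (recharge condition).

|i_v| ≈ 0.0321; vertical flow is downward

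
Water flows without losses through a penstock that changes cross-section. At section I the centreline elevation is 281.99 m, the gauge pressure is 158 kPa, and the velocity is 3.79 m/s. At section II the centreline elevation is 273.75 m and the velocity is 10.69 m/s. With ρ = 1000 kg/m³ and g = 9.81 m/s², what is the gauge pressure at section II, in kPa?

Pressure head at I: ψ₁ = P₁/(ρg) = 158×1000 / (1000 × 9.81) = 16.11 m.
Velocity heads: v₁²/2g = 3.79²/19.62 = 0.732 m; v₂²/2g = 10.69²/19.62 = 5.824 m.
Total head H = z₁ + ψ₁ + v₁²/2g = 281.99 + 16.11 + 0.732 = 298.83 m.
ψ₂ = H − z₂ − v₂²/2g = 298.83 − 273.75 − 5.824 = 19.26 m.
P₂ = ρgψ₂ = 1000 × 9.81 × 19.26 ≈ 189 kPa.

P₂ ≈ 189 kPa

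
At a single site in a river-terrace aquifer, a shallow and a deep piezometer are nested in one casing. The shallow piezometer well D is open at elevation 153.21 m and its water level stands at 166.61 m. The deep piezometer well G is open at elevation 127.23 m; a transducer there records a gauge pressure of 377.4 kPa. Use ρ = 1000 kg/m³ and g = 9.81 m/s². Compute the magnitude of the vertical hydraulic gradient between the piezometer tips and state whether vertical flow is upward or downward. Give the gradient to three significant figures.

|i_v| ≈ 0.0350; vertical flow is downward

Total head at well D: h = 166.61 m (water level in the standpipe).
Pressure head at well G: ψ = P/(ρg) = 377.4×1000 / (1000 × 9.81) = 38.47 m.
Total head at well G: h = z + ψ = 127.23 + 38.47 = 165.70 m.
Δh = h(well D) − h(well G) = 166.61 − 165.70 = 0.91 m.
Vertical separation Δz = 153.21 − 127.23 = 25.98 m.
|i_v| = |Δh| / Δz = 0.91 / 25.98 = 0.0350.
Head is higher in the shallow piezometer, so vertical flow is downward (recharge condition).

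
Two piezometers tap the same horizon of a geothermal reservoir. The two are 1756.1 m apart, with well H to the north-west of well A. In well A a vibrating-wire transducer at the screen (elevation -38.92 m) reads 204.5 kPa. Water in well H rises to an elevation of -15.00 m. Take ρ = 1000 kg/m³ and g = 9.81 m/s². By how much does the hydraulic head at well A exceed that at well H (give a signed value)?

Δh ≈ -3.07 m

Pressure head at well A: ψ = P/(ρg) = 204.5×1000 / (1000 × 9.81) = 20.85 m.
Total head at well A: h = z + ψ = -38.92 + 20.85 = -18.07 m.
Total head at well H: h = -15.00 m (water level in the piezometer is the total head).
Head difference: h(well A) − h(well H) = -18.07 − (-15.00) = -3.07 m.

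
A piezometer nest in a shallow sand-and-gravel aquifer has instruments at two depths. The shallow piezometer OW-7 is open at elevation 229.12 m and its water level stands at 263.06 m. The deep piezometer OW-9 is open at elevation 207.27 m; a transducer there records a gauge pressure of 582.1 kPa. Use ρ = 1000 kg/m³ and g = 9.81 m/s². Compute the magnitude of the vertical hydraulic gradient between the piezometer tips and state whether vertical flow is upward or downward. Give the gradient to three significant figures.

Total head at OW-7: h = 263.06 m (water level in the standpipe).
Pressure head at OW-9: ψ = P/(ρg) = 582.1×1000 / (1000 × 9.81) = 59.34 m.
Total head at OW-9: h = z + ψ = 207.27 + 59.34 = 266.61 m.
Δh = h(OW-7) − h(OW-9) = 263.06 − 266.61 = -3.55 m.
Vertical separation Δz = 229.12 − 207.27 = 21.85 m.
|i_v| = |Δh| / Δz = 3.55 / 21.85 = 0.162.
Head is higher in the deep piezometer, so vertical flow is upward (discharge condition).

|i_v| ≈ 0.162; vertical flow is upward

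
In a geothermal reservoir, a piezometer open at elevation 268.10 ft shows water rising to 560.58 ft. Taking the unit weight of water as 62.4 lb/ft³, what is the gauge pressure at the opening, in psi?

Pressure head ψ = h − z = 560.58 − 268.10 = 292.48 ft.
P = γ·ψ / 144 = 62.4 × 292.48 / 144 = 127 psi.

P ≈ 127 psi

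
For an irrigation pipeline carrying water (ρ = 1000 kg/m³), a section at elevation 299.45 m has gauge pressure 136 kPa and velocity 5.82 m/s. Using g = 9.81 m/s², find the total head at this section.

Pressure head ψ = P/(ρg) = 136×1000 / (1000 × 9.81) = 13.86 m.
Velocity head = v²/(2g) = 5.82² / (2 × 9.81) = 1.726 m.
h = z + ψ + v²/(2g) = 299.45 + 13.86 + 1.726 = 315.04 m.

h ≈ 315.04 m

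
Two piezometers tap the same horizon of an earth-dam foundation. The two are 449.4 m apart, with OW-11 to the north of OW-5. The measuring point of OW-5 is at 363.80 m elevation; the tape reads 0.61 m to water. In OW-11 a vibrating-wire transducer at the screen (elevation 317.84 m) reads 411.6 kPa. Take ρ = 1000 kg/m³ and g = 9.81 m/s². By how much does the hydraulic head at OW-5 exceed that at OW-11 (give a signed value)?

Δh ≈ 3.39 m

Total head at OW-5: h = 363.80 − 0.61 = 363.19 m.
Pressure head at OW-11: ψ = P/(ρg) = 411.6×1000 / (1000 × 9.81) = 41.96 m.
Total head at OW-11: h = z + ψ = 317.84 + 41.96 = 359.80 m.
Head difference: h(OW-5) − h(OW-11) = 363.19 − 359.80 = 3.39 m.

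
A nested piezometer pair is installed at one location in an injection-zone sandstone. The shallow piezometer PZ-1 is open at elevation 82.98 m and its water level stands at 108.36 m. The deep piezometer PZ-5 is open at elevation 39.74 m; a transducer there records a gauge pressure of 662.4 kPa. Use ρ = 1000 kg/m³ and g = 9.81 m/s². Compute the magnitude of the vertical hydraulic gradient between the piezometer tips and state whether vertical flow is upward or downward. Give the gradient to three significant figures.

|i_v| ≈ 0.0254; vertical flow is downward

Total head at PZ-1: h = 108.36 m (water level in the standpipe).
Pressure head at PZ-5: ψ = P/(ρg) = 662.4×1000 / (1000 × 9.81) = 67.52 m.
Total head at PZ-5: h = z + ψ = 39.74 + 67.52 = 107.26 m.
Δh = h(PZ-1) − h(PZ-5) = 108.36 − 107.26 = 1.10 m.
Vertical separation Δz = 82.98 − 39.74 = 43.24 m.
|i_v| = |Δh| / Δz = 1.10 / 43.24 = 0.0254.
Head is higher in the shallow piezometer, so vertical flow is downward (recharge condition).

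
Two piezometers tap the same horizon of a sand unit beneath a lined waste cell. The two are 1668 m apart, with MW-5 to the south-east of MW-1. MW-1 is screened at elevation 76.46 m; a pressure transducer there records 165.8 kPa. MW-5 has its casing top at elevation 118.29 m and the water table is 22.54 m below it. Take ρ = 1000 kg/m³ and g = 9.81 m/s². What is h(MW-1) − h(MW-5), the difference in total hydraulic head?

Δh ≈ -2.39 m

Pressure head at MW-1: ψ = P/(ρg) = 165.8×1000 / (1000 × 9.81) = 16.90 m.
Total head at MW-1: h = z + ψ = 76.46 + 16.90 = 93.36 m.
Total head at MW-5: h = 118.29 − 22.54 = 95.75 m.
Head difference: h(MW-1) − h(MW-5) = 93.36 − 95.75 = -2.39 m.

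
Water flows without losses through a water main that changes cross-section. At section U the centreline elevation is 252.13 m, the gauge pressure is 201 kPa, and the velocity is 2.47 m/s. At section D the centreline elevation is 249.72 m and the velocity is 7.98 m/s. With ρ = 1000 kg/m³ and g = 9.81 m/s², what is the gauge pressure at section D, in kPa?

P₂ ≈ 196 kPa

Pressure head at U: ψ₁ = P₁/(ρg) = 201×1000 / (1000 × 9.81) = 20.49 m.
Velocity heads: v₁²/2g = 2.47²/19.62 = 0.311 m; v₂²/2g = 7.98²/19.62 = 3.246 m.
Total head H = z₁ + ψ₁ + v₁²/2g = 252.13 + 20.49 + 0.311 = 272.93 m.
ψ₂ = H − z₂ − v₂²/2g = 272.93 − 249.72 − 3.246 = 19.96 m.
P₂ = ρgψ₂ = 1000 × 9.81 × 19.96 ≈ 196 kPa.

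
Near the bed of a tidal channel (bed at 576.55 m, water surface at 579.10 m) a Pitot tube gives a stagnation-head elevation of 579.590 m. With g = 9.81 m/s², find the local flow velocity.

Near the bed, under hydrostatic conditions, the piezometric head (z + ψ) equals the free-surface elevation, 579.10 m.
Velocity head = total − piezometric = 579.590 − 579.10 = 0.490 m.
v = √(2g·h_v) = √(2 × 9.81 × 0.490) = 3.10 m/s.

v ≈ 3.10 m/s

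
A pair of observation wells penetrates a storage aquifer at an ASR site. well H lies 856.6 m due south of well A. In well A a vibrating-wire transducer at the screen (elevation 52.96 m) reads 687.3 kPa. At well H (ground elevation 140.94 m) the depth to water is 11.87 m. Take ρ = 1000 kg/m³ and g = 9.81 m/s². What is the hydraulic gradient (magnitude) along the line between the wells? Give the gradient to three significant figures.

i ≈ 0.00706

Pressure head at well A: ψ = P/(ρg) = 687.3×1000 / (1000 × 9.81) = 70.06 m.
Total head at well A: h = z + ψ = 52.96 + 70.06 = 123.02 m.
Total head at well H: h = 140.94 − 11.87 = 129.07 m.
Head difference: h(well A) − h(well H) = 123.02 − 129.07 = -6.05 m.
Hydraulic gradient: i = |Δh| / L = 6.05 / 856.6 = 0.00706.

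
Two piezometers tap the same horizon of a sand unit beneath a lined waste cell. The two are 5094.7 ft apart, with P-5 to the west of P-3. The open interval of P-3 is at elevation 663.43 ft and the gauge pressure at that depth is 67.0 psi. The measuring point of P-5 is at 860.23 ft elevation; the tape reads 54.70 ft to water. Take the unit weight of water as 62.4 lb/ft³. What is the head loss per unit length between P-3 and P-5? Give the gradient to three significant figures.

Pressure head at P-3: ψ = 144·P/γ = 144 × 67.0 / 62.4 = 154.62 ft.
Total head at P-3: h = z + ψ = 663.43 + 154.62 = 818.05 ft.
Total head at P-5: h = 860.23 − 54.70 = 805.53 ft.
Head difference: h(P-3) − h(P-5) = 818.05 − 805.53 = 12.52 ft.
Hydraulic gradient: i = |Δh| / L = 12.52 / 5094.7 = 0.00246.

i ≈ 0.00246 ft/ft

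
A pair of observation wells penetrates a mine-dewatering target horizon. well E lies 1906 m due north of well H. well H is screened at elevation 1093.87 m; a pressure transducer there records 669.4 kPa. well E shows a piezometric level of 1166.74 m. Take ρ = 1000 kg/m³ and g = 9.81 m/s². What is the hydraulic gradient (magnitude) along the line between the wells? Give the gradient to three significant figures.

Pressure head at well H: ψ = P/(ρg) = 669.4×1000 / (1000 × 9.81) = 68.24 m.
Total head at well H: h = z + ψ = 1093.87 + 68.24 = 1162.11 m.
Total head at well E: h = 1166.74 m (water level in the piezometer is the total head).
Head difference: h(well H) − h(well E) = 1162.11 − 1166.74 = -4.63 m.
Hydraulic gradient: i = |Δh| / L = 4.63 / 1906 = 0.00243.

i ≈ 0.00243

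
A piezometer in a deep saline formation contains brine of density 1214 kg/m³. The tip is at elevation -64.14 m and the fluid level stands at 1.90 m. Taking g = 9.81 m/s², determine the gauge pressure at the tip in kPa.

Pressure head ψ = h − z = 1.90 − (-64.14) = 66.04 m.
P = ρgψ = 1214 × 9.81 × 66.04 = 786493 Pa ≈ 786 kPa.

P ≈ 786 kPa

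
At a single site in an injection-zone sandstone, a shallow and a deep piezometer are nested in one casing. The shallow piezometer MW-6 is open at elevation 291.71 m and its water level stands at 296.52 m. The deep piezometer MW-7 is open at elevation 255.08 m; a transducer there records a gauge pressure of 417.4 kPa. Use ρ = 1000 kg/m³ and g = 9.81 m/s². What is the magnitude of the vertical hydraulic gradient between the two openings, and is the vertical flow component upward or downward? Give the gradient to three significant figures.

|i_v| ≈ 0.0303; vertical flow is upward

Total head at MW-6: h = 296.52 m (water level in the standpipe).
Pressure head at MW-7: ψ = P/(ρg) = 417.4×1000 / (1000 × 9.81) = 42.55 m.
Total head at MW-7: h = z + ψ = 255.08 + 42.55 = 297.63 m.
Δh = h(MW-6) − h(MW-7) = 296.52 − 297.63 = -1.11 m.
Vertical separation Δz = 291.71 − 255.08 = 36.63 m.
|i_v| = |Δh| / Δz = 1.11 / 36.63 = 0.0303.
Head is higher in the deep piezometer, so vertical flow is upward (discharge condition).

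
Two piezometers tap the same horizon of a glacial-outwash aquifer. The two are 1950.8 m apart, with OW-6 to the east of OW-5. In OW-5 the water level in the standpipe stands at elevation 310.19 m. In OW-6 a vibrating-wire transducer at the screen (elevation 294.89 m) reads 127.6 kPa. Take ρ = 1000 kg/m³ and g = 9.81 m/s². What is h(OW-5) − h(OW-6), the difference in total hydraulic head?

Total head at OW-5: h = 310.19 m (water level in the piezometer is the total head).
Pressure head at OW-6: ψ = P/(ρg) = 127.6×1000 / (1000 × 9.81) = 13.01 m.
Total head at OW-6: h = z + ψ = 294.89 + 13.01 = 307.90 m.
Head difference: h(OW-5) − h(OW-6) = 310.19 − 307.90 = 2.29 m.

Δh ≈ 2.29 m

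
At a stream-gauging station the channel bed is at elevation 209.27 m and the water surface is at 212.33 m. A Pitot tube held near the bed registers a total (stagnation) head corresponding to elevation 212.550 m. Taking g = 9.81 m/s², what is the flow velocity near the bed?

Near the bed, under hydrostatic conditions, the piezometric head (z + ψ) equals the free-surface elevation, 212.33 m.
Velocity head = total − piezometric = 212.550 − 212.33 = 0.220 m.
v = √(2g·h_v) = √(2 × 9.81 × 0.220) = 2.08 m/s.

v ≈ 2.08 m/s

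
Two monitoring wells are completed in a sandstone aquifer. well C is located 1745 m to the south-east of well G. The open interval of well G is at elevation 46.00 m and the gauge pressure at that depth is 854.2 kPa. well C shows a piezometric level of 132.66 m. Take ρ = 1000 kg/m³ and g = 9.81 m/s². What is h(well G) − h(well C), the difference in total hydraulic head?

Δh ≈ 0.41 m

Pressure head at well G: ψ = P/(ρg) = 854.2×1000 / (1000 × 9.81) = 87.07 m.
Total head at well G: h = z + ψ = 46.00 + 87.07 = 133.07 m.
Total head at well C: h = 132.66 m (water level in the piezometer is the total head).
Head difference: h(well G) − h(well C) = 133.07 − 132.66 = 0.41 m.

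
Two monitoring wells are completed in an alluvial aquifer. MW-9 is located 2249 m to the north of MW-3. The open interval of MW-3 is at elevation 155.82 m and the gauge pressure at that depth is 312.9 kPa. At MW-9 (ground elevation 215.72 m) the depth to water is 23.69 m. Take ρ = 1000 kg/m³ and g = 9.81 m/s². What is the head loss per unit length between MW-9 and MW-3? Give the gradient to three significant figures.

i ≈ 0.00192 m/m

Pressure head at MW-3: ψ = P/(ρg) = 312.9×1000 / (1000 × 9.81) = 31.90 m.
Total head at MW-3: h = z + ψ = 155.82 + 31.90 = 187.72 m.
Total head at MW-9: h = 215.72 − 23.69 = 192.03 m.
Head difference: h(MW-3) − h(MW-9) = 187.72 − 192.03 = -4.31 m.
Hydraulic gradient: i = |Δh| / L = 4.31 / 2249 = 0.00192.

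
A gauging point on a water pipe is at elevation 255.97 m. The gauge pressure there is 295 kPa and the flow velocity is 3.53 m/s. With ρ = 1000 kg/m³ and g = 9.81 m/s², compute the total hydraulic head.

Pressure head ψ = P/(ρg) = 295×1000 / (1000 × 9.81) = 30.07 m.
Velocity head = v²/(2g) = 3.53² / (2 × 9.81) = 0.635 m.
h = z + ψ + v²/(2g) = 255.97 + 30.07 + 0.635 = 286.68 m.

h ≈ 286.68 m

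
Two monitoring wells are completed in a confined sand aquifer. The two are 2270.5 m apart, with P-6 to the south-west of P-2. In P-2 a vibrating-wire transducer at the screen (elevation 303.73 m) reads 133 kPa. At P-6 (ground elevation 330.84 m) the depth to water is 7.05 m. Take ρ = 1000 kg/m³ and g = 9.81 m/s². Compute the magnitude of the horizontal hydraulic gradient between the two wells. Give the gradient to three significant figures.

Pressure head at P-2: ψ = P/(ρg) = 133×1000 / (1000 × 9.81) = 13.56 m.
Total head at P-2: h = z + ψ = 303.73 + 13.56 = 317.29 m.
Total head at P-6: h = 330.84 − 7.05 = 323.79 m.
Head difference: h(P-2) − h(P-6) = 317.29 − 323.79 = -6.50 m.
Hydraulic gradient: i = |Δh| / L = 6.50 / 2270.5 = 0.00286.

i ≈ 0.00286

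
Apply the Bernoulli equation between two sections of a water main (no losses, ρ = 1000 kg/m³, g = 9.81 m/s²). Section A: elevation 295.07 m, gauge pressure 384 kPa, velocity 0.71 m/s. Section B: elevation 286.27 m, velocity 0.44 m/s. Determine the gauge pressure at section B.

P₂ ≈ 470 kPa

Pressure head at A: ψ₁ = P₁/(ρg) = 384×1000 / (1000 × 9.81) = 39.14 m.
Velocity heads: v₁²/2g = 0.71²/19.62 = 0.026 m; v₂²/2g = 0.44²/19.62 = 0.010 m.
Total head H = z₁ + ψ₁ + v₁²/2g = 295.07 + 39.14 + 0.026 = 334.24 m.
ψ₂ = H − z₂ − v₂²/2g = 334.24 − 286.27 − 0.010 = 47.96 m.
P₂ = ρgψ₂ = 1000 × 9.81 × 47.96 ≈ 470 kPa.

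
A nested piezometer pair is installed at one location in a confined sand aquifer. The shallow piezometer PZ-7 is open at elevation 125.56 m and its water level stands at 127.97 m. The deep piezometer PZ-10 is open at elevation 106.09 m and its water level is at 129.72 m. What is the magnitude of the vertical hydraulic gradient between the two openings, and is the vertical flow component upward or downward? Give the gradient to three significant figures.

Total head at PZ-7: h = 127.97 m (water level in the standpipe).
Total head at PZ-10: h = 129.72 m.
Δh = h(PZ-7) − h(PZ-10) = 127.97 − 129.72 = -1.75 m.
Vertical separation Δz = 125.56 − 106.09 = 19.47 m.
|i_v| = |Δh| / Δz = 1.75 / 19.47 = 0.0899.
Head is higher in the deep piezometer, so vertical flow is upward (discharge condition).

|i_v| ≈ 0.0899; vertical flow is upward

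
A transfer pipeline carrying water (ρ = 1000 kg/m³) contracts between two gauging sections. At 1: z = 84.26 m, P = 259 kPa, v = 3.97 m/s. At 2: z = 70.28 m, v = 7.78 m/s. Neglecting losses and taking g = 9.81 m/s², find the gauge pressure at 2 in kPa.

Pressure head at 1: ψ₁ = P₁/(ρg) = 259×1000 / (1000 × 9.81) = 26.40 m.
Velocity heads: v₁²/2g = 3.97²/19.62 = 0.803 m; v₂²/2g = 7.78²/19.62 = 3.085 m.
Total head H = z₁ + ψ₁ + v₁²/2g = 84.26 + 26.40 + 0.803 = 111.46 m.
ψ₂ = H − z₂ − v₂²/2g = 111.46 − 70.28 − 3.085 = 38.09 m.
P₂ = ρgψ₂ = 1000 × 9.81 × 38.09 ≈ 374 kPa.

P₂ ≈ 374 kPa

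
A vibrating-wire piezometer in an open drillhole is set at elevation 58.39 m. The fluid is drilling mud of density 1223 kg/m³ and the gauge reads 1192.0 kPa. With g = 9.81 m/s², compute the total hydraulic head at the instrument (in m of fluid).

ψ = P/(ρg) = 1192.0×1000 / (1223 × 9.81) = 99.35 m.
h = z + ψ = 58.39 + 99.35 = 157.74 m.

h ≈ 157.74 m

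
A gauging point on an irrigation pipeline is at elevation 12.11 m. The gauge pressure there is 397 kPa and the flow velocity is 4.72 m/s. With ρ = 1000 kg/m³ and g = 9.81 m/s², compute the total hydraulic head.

Pressure head ψ = P/(ρg) = 397×1000 / (1000 × 9.81) = 40.47 m.
Velocity head = v²/(2g) = 4.72² / (2 × 9.81) = 1.135 m.
h = z + ψ + v²/(2g) = 12.11 + 40.47 + 1.135 = 53.71 m.

h ≈ 53.71 m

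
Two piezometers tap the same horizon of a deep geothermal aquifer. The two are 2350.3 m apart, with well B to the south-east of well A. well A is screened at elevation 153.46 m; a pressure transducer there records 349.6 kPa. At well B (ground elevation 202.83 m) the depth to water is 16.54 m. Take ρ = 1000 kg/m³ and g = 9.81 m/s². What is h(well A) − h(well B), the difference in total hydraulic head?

Δh ≈ 2.81 m

Pressure head at well A: ψ = P/(ρg) = 349.6×1000 / (1000 × 9.81) = 35.64 m.
Total head at well A: h = z + ψ = 153.46 + 35.64 = 189.10 m.
Total head at well B: h = 202.83 − 16.54 = 186.29 m.
Head difference: h(well A) − h(well B) = 189.10 − 186.29 = 2.81 m.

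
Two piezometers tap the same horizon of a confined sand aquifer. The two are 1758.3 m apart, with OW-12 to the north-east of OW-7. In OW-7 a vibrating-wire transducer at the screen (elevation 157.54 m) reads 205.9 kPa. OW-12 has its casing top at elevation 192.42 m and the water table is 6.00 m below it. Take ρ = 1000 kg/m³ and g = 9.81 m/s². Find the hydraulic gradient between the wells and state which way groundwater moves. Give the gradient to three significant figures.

Pressure head at OW-7: ψ = P/(ρg) = 205.9×1000 / (1000 × 9.81) = 20.99 m.
Total head at OW-7: h = z + ψ = 157.54 + 20.99 = 178.53 m.
Total head at OW-12: h = 192.42 − 6.00 = 186.42 m.
Head difference: h(OW-7) − h(OW-12) = 178.53 − 186.42 = -7.89 m.
Hydraulic gradient: i = |Δh| / L = 7.89 / 1758.3 = 0.00449.
Flow is from higher to lower head: from OW-12 toward OW-7, i.e. toward the south-west.

i ≈ 0.00449; groundwater flows toward the south-west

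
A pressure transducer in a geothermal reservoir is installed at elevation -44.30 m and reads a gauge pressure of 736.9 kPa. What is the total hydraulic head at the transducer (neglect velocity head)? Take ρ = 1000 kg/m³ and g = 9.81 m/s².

ψ = P/(ρg) = 736.9×1000 / (1000 × 9.81) = 75.12 m.
h = z + ψ = -44.30 + 75.12 = 30.82 m.

h ≈ 30.82 m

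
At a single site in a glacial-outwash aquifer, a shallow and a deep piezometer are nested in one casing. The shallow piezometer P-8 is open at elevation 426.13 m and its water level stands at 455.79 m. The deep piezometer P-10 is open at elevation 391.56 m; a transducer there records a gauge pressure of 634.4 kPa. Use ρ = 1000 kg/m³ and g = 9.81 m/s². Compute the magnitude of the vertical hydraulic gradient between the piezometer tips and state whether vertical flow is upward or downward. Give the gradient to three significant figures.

Total head at P-8: h = 455.79 m (water level in the standpipe).
Pressure head at P-10: ψ = P/(ρg) = 634.4×1000 / (1000 × 9.81) = 64.67 m.
Total head at P-10: h = z + ψ = 391.56 + 64.67 = 456.23 m.
Δh = h(P-8) − h(P-10) = 455.79 − 456.23 = -0.44 m.
Vertical separation Δz = 426.13 − 391.56 = 34.57 m.
|i_v| = |Δh| / Δz = 0.44 / 34.57 = 0.0127.
Head is higher in the deep piezometer, so vertical flow is upward (discharge condition).

|i_v| ≈ 0.0127; vertical flow is upward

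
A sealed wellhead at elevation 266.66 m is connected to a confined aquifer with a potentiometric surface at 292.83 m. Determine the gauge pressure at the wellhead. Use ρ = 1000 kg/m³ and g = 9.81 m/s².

Head above the cap: Δh = 292.83 − 266.66 = 26.17 m.
P = ρgΔh = 1000 × 9.81 × 26.17 = 256728 Pa ≈ 257 kPa.

P ≈ 257 kPa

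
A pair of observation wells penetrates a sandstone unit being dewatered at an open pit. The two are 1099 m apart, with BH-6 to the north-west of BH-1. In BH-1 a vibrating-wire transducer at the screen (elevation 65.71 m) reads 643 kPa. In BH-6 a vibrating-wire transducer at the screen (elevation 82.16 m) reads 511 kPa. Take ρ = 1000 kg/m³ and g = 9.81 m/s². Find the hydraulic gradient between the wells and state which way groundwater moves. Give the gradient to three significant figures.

i ≈ 0.00272; groundwater flows toward the south-east

Pressure head at BH-1: ψ = P/(ρg) = 643×1000 / (1000 × 9.81) = 65.55 m.
Total head at BH-1: h = z + ψ = 65.71 + 65.55 = 131.26 m.
Pressure head at BH-6: ψ = P/(ρg) = 511×1000 / (1000 × 9.81) = 52.09 m.
Total head at BH-6: h = z + ψ = 82.16 + 52.09 = 134.25 m.
Head difference: h(BH-1) − h(BH-6) = 131.26 − 134.25 = -2.99 m.
Hydraulic gradient: i = |Δh| / L = 2.99 / 1099 = 0.00272.
Flow is from higher to lower head: from BH-6 toward BH-1, i.e. toward the south-east.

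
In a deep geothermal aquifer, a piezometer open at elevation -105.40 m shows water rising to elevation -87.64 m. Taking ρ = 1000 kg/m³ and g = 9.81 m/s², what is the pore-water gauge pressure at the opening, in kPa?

Pressure head ψ = h − z = -87.64 − (-105.40) = 17.76 m.
P = ρgψ = 1000 × 9.81 × 17.76 = 174226 Pa ≈ 174 kPa.

P ≈ 174 kPa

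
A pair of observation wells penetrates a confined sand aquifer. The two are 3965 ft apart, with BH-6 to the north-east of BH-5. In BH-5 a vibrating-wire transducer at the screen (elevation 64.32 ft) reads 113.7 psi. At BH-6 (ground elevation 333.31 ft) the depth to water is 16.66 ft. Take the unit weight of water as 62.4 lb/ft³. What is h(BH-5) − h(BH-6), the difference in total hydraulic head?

Δh ≈ 10.05 ft

Pressure head at BH-5: ψ = 144·P/γ = 144 × 113.7 / 62.4 = 262.38 ft.
Total head at BH-5: h = z + ψ = 64.32 + 262.38 = 326.70 ft.
Total head at BH-6: h = 333.31 − 16.66 = 316.65 ft.
Head difference: h(BH-5) − h(BH-6) = 326.70 − 316.65 = 10.05 ft.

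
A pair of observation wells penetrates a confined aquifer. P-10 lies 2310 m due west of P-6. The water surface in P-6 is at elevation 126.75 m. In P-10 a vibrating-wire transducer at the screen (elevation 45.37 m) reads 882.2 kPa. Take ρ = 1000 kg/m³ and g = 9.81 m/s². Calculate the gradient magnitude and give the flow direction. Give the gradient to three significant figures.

Total head at P-6: h = 126.75 m (water level in the piezometer is the total head).
Pressure head at P-10: ψ = P/(ρg) = 882.2×1000 / (1000 × 9.81) = 89.93 m.
Total head at P-10: h = z + ψ = 45.37 + 89.93 = 135.30 m.
Head difference: h(P-6) − h(P-10) = 126.75 − 135.30 = -8.55 m.
Hydraulic gradient: i = |Δh| / L = 8.55 / 2310 = 0.00370.
Flow is from higher to lower head: from P-10 toward P-6, i.e. toward the east.

i ≈ 0.00370; groundwater flows toward the east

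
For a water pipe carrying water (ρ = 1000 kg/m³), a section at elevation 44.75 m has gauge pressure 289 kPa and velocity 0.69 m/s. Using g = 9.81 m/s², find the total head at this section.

Pressure head ψ = P/(ρg) = 289×1000 / (1000 × 9.81) = 29.46 m.
Velocity head = v²/(2g) = 0.69² / (2 × 9.81) = 0.024 m.
h = z + ψ + v²/(2g) = 44.75 + 29.46 + 0.024 = 74.23 m.

h ≈ 74.23 m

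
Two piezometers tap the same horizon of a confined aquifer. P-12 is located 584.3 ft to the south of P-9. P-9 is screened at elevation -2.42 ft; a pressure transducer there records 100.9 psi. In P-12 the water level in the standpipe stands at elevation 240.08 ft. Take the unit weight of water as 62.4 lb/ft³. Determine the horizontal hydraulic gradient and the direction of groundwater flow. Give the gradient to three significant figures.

Pressure head at P-9: ψ = 144·P/γ = 144 × 100.9 / 62.4 = 232.85 ft.
Total head at P-9: h = z + ψ = -2.42 + 232.85 = 230.43 ft.
Total head at P-12: h = 240.08 ft (water level in the piezometer is the total head).
Head difference: h(P-9) − h(P-12) = 230.43 − 240.08 = -9.65 ft.
Hydraulic gradient: i = |Δh| / L = 9.65 / 584.3 = 0.0165.
Flow is from higher to lower head: from P-12 toward P-9, i.e. toward the north.

i ≈ 0.0165; groundwater flows toward the north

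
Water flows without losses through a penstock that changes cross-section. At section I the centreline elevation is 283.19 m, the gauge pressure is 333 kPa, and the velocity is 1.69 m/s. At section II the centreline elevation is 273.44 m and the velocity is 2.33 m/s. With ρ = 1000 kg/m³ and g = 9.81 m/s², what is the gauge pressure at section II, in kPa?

P₂ ≈ 427 kPa

Pressure head at I: ψ₁ = P₁/(ρg) = 333×1000 / (1000 × 9.81) = 33.94 m.
Velocity heads: v₁²/2g = 1.69²/19.62 = 0.146 m; v₂²/2g = 2.33²/19.62 = 0.277 m.
Total head H = z₁ + ψ₁ + v₁²/2g = 283.19 + 33.94 + 0.146 = 317.28 m.
ψ₂ = H − z₂ − v₂²/2g = 317.28 − 273.44 − 0.277 = 43.56 m.
P₂ = ρgψ₂ = 1000 × 9.81 × 43.56 ≈ 427 kPa.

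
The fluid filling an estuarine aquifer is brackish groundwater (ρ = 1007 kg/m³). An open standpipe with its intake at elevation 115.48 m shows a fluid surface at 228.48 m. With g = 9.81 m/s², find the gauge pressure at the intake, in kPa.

P ≈ 1120 kPa

Pressure head ψ = h − z = 228.48 − 115.48 = 113.00 m.
P = ρgψ = 1007 × 9.81 × 113.00 = 1116290 Pa ≈ 1120 kPa.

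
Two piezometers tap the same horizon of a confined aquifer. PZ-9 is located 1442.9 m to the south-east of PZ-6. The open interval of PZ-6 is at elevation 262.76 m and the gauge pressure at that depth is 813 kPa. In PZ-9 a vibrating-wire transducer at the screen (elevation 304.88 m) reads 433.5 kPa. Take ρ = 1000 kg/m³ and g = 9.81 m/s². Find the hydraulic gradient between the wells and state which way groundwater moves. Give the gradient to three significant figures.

Pressure head at PZ-6: ψ = P/(ρg) = 813×1000 / (1000 × 9.81) = 82.87 m.
Total head at PZ-6: h = z + ψ = 262.76 + 82.87 = 345.63 m.
Pressure head at PZ-9: ψ = P/(ρg) = 433.5×1000 / (1000 × 9.81) = 44.19 m.
Total head at PZ-9: h = z + ψ = 304.88 + 44.19 = 349.07 m.
Head difference: h(PZ-6) − h(PZ-9) = 345.63 − 349.07 = -3.44 m.
Hydraulic gradient: i = |Δh| / L = 3.44 / 1442.9 = 0.00238.
Flow is from higher to lower head: from PZ-9 toward PZ-6, i.e. toward the north-west.

i ≈ 0.00238; groundwater flows toward the north-west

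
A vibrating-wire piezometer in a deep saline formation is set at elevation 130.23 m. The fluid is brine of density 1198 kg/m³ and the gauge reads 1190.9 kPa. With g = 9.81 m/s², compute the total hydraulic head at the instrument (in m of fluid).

h ≈ 231.56 m

ψ = P/(ρg) = 1190.9×1000 / (1198 × 9.81) = 101.33 m.
h = z + ψ = 130.23 + 101.33 = 231.56 m.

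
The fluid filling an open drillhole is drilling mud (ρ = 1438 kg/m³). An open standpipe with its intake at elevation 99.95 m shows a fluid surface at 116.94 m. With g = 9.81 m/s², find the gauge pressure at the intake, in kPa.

Pressure head ψ = h − z = 116.94 − 99.95 = 16.99 m.
P = ρgψ = 1438 × 9.81 × 16.99 = 239674 Pa ≈ 240 kPa.

P ≈ 240 kPa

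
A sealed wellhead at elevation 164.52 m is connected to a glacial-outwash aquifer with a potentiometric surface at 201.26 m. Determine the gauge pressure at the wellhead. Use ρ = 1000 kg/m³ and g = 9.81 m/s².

P ≈ 360 kPa

Head above the cap: Δh = 201.26 − 164.52 = 36.74 m.
P = ρgΔh = 1000 × 9.81 × 36.74 = 360419 Pa ≈ 360 kPa.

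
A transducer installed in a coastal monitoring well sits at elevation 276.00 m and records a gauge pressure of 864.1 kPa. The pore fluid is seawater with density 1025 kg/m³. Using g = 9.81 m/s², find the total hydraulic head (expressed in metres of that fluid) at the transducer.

h ≈ 361.94 m

ψ = P/(ρg) = 864.1×1000 / (1025 × 9.81) = 85.94 m.
h = z + ψ = 276.00 + 85.94 = 361.94 m.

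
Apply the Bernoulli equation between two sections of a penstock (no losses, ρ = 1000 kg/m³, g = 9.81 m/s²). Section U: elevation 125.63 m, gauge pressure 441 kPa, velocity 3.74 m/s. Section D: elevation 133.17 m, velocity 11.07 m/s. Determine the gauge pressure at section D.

P₂ ≈ 313 kPa

Pressure head at U: ψ₁ = P₁/(ρg) = 441×1000 / (1000 × 9.81) = 44.95 m.
Velocity heads: v₁²/2g = 3.74²/19.62 = 0.713 m; v₂²/2g = 11.07²/19.62 = 6.246 m.
Total head H = z₁ + ψ₁ + v₁²/2g = 125.63 + 44.95 + 0.713 = 171.29 m.
ψ₂ = H − z₂ − v₂²/2g = 171.29 − 133.17 − 6.246 = 31.87 m.
P₂ = ρgψ₂ = 1000 × 9.81 × 31.87 ≈ 313 kPa.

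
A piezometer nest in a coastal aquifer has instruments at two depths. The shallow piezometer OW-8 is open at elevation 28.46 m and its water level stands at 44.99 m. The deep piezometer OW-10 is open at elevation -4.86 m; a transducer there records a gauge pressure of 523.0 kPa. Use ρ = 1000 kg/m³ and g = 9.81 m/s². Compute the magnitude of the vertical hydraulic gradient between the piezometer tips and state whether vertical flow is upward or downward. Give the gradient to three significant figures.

|i_v| ≈ 0.104; vertical flow is upward

Total head at OW-8: h = 44.99 m (water level in the standpipe).
Pressure head at OW-10: ψ = P/(ρg) = 523.0×1000 / (1000 × 9.81) = 53.31 m.
Total head at OW-10: h = z + ψ = -4.86 + 53.31 = 48.45 m.
Δh = h(OW-8) − h(OW-10) = 44.99 − 48.45 = -3.46 m.
Vertical separation Δz = 28.46 − (-4.86) = 33.32 m.
|i_v| = |Δh| / Δz = 3.46 / 33.32 = 0.104.
Head is higher in the deep piezometer, so vertical flow is upward (discharge condition).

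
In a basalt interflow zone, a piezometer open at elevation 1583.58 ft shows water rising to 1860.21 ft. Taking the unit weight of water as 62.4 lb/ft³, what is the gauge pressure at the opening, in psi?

Pressure head ψ = h − z = 1860.21 − 1583.58 = 276.63 ft.
P = γ·ψ / 144 = 62.4 × 276.63 / 144 = 120 psi.

P ≈ 120 psi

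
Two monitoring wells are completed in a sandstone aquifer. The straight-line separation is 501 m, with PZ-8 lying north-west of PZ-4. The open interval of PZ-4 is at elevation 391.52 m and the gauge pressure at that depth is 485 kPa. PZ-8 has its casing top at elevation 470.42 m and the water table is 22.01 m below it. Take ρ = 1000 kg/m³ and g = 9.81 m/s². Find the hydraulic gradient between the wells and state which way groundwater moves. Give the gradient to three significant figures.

i ≈ 0.0149; groundwater flows toward the south-east

Pressure head at PZ-4: ψ = P/(ρg) = 485×1000 / (1000 × 9.81) = 49.44 m.
Total head at PZ-4: h = z + ψ = 391.52 + 49.44 = 440.96 m.
Total head at PZ-8: h = 470.42 − 22.01 = 448.41 m.
Head difference: h(PZ-4) − h(PZ-8) = 440.96 − 448.41 = -7.45 m.
Hydraulic gradient: i = |Δh| / L = 7.45 / 501 = 0.0149.
Flow is from higher to lower head: from PZ-8 toward PZ-4, i.e. toward the south-east.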